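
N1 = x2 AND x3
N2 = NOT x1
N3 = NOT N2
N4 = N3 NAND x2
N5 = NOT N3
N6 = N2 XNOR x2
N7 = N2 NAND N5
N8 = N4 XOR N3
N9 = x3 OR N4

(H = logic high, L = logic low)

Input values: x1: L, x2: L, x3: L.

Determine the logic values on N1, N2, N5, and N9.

N1 = L  N2 = H  N5 = H  N9 = H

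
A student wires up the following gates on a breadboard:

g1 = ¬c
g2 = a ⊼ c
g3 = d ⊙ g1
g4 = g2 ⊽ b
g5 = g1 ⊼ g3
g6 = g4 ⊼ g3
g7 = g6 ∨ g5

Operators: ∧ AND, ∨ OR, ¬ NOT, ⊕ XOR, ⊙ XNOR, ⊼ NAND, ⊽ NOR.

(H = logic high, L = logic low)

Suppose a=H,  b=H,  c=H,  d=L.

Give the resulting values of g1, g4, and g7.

g1 = L, g4 = L, g7 = H

g1 = NOT c = NOT H = L
g2 = a NAND c = H NAND H = L
g3 = d XNOR g1 = L XNOR L = H
g4 = g2 NOR b = L NOR H = L
g5 = g1 NAND g3 = L NAND H = H
g6 = g4 NAND g3 = L NAND H = H
g7 = g6 OR g5 = H OR H = H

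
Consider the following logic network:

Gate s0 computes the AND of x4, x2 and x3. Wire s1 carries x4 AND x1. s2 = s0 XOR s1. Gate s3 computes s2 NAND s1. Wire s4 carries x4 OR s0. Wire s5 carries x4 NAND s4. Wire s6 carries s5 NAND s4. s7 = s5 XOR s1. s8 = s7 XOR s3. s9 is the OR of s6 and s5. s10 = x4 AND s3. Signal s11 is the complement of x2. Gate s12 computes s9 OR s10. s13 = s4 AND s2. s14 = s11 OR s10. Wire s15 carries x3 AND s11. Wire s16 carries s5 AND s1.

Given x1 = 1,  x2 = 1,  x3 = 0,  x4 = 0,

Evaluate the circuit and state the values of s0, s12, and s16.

s0 = x4 AND x2 AND x3 = 0 AND 1 AND 0 = 0
s1 = x4 AND x1 = 0 AND 1 = 0
s2 = s0 XOR s1 = 0 XOR 0 = 0
s3 = s2 NAND s1 = 0 NAND 0 = 1
s4 = x4 OR s0 = 0 OR 0 = 0
s5 = x4 NAND s4 = 0 NAND 0 = 1
s6 = s5 NAND s4 = 1 NAND 0 = 1
s9 = s6 OR s5 = 1 OR 1 = 1
s10 = x4 AND s3 = 0 AND 1 = 0
s12 = s9 OR s10 = 1 OR 0 = 1
s16 = s5 AND s1 = 1 AND 0 = 0

s0 = 0, s12 = 1, s16 = 0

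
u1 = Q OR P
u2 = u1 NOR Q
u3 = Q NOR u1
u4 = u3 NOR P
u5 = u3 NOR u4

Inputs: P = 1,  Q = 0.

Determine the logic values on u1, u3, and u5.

u1 = Q OR P = 0 OR 1 = 1
u3 = Q NOR u1 = 0 NOR 1 = 0
u4 = u3 NOR P = 0 NOR 1 = 0
u5 = u3 NOR u4 = 0 NOR 0 = 1

u1 = 1, u3 = 0, u5 = 1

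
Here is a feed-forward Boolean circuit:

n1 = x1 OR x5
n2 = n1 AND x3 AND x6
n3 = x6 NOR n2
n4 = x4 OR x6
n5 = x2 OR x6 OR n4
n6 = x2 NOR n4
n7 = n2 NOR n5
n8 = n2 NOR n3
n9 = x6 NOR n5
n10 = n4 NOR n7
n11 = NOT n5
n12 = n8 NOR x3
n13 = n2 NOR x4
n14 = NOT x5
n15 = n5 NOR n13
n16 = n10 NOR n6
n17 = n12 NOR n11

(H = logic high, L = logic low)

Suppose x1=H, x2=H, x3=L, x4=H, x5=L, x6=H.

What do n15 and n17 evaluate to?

n1 = x1 OR x5 = H OR L = H
n2 = n1 AND x3 AND x6 = H AND L AND H = L
n3 = x6 NOR n2 = H NOR L = L
n4 = x4 OR x6 = H OR H = H
n5 = x2 OR x6 OR n4 = H OR H OR H = H
n8 = n2 NOR n3 = L NOR L = H
n11 = NOT n5 = NOT H = L
n12 = n8 NOR x3 = H NOR L = L
n13 = n2 NOR x4 = L NOR H = L
n15 = n5 NOR n13 = H NOR L = L
n17 = n12 NOR n11 = L NOR L = H

n15 = L, n17 = H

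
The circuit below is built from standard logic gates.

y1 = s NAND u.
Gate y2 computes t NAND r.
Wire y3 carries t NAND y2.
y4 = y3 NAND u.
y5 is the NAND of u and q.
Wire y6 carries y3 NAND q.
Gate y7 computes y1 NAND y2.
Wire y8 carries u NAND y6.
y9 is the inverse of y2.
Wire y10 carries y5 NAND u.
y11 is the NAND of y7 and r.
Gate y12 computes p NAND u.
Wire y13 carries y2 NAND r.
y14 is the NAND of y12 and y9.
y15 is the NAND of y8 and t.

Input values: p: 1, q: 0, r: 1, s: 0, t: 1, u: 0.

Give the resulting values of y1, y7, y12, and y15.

y1 = 1; y7 = 1; y12 = 1; y15 = 0

y1 = s NAND u = 0 NAND 0 = 1
y2 = t NAND r = 1 NAND 1 = 0
y3 = t NAND y2 = 1 NAND 0 = 1
y6 = y3 NAND q = 1 NAND 0 = 1
y7 = y1 NAND y2 = 1 NAND 0 = 1
y8 = u NAND y6 = 0 NAND 1 = 1
y12 = p NAND u = 1 NAND 0 = 1
y15 = y8 NAND t = 1 NAND 1 = 0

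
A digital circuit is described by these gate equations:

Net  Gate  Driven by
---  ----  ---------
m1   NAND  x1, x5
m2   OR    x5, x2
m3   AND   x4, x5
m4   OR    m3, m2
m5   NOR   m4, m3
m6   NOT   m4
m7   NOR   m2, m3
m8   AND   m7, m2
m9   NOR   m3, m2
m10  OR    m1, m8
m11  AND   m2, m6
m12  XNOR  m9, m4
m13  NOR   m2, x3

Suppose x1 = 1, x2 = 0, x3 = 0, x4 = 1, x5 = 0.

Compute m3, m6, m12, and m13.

m3 = 0; m6 = 1; m12 = 0; m13 = 1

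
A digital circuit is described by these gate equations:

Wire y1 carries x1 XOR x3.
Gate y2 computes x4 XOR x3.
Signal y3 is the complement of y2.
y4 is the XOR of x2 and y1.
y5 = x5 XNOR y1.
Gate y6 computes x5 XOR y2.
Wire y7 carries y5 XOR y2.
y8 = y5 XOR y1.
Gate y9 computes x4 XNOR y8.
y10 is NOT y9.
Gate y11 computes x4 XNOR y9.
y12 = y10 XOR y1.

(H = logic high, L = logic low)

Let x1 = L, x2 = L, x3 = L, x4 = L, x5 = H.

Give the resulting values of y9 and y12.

y1 = x1 XOR x3 = L XOR L = L
y5 = x5 XNOR y1 = H XNOR L = L
y8 = y5 XOR y1 = L XOR L = L
y9 = x4 XNOR y8 = L XNOR L = H
y10 = NOT y9 = NOT H = L
y12 = y10 XOR y1 = L XOR L = L

y9 = H, y12 = L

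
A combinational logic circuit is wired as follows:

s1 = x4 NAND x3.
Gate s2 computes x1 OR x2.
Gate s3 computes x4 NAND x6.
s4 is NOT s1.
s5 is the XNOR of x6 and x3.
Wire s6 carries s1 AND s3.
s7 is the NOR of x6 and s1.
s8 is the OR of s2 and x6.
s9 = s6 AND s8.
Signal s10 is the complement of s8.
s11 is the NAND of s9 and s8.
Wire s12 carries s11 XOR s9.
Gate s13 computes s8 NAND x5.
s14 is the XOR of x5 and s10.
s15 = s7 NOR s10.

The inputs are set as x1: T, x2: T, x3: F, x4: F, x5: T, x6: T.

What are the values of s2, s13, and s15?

s2 = T, s13 = F, s15 = T

s1 = x4 NAND x3 = F NAND F = T
s2 = x1 OR x2 = T OR T = T
s7 = x6 NOR s1 = T NOR T = F
s8 = s2 OR x6 = T OR T = T
s10 = NOT s8 = NOT T = F
s13 = s8 NAND x5 = T NAND T = F
s15 = s7 NOR s10 = F NOR F = T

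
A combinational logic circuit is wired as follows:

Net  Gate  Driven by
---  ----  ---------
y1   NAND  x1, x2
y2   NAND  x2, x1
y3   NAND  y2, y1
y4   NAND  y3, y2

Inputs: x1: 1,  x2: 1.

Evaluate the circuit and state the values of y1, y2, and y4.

y1 = x1 NAND x2 = 1 NAND 1 = 0
y2 = x2 NAND x1 = 1 NAND 1 = 0
y3 = y2 NAND y1 = 0 NAND 0 = 1
y4 = y3 NAND y2 = 1 NAND 0 = 1

y1 = 0; y2 = 0; y4 = 1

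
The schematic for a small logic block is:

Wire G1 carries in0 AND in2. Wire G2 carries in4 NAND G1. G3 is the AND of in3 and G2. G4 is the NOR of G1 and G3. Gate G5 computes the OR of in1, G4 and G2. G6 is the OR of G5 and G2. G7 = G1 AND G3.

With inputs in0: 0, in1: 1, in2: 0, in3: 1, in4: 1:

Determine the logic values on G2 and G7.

G2 = 1; G7 = 0

G1 = in0 AND in2 = 0 AND 0 = 0
G2 = in4 NAND G1 = 1 NAND 0 = 1
G3 = in3 AND G2 = 1 AND 1 = 1
G7 = G1 AND G3 = 0 AND 1 = 0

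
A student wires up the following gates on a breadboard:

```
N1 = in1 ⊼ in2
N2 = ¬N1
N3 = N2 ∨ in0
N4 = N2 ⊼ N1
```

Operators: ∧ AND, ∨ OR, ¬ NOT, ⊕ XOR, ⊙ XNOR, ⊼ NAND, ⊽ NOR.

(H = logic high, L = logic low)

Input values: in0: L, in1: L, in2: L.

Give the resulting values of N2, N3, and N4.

N2 = L, N3 = L, N4 = H

N1 = in1 NAND in2 = L NAND L = H
N2 = NOT N1 = NOT H = L
N3 = N2 OR in0 = L OR L = L
N4 = N2 NAND N1 = L NAND H = H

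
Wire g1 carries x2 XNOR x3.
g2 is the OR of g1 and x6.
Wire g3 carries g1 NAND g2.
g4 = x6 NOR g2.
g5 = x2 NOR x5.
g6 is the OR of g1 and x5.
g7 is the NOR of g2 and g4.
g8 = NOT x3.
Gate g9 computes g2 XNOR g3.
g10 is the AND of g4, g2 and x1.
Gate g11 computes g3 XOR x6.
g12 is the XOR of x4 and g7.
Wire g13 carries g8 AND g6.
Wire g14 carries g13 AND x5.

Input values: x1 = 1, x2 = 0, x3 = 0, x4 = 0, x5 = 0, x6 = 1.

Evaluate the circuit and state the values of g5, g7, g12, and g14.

g1 = x2 XNOR x3 = 0 XNOR 0 = 1
g2 = g1 OR x6 = 1 OR 1 = 1
g4 = x6 NOR g2 = 1 NOR 1 = 0
g5 = x2 NOR x5 = 0 NOR 0 = 1
g6 = g1 OR x5 = 1 OR 0 = 1
g7 = g2 NOR g4 = 1 NOR 0 = 0
g8 = NOT x3 = NOT 0 = 1
g12 = x4 XOR g7 = 0 XOR 0 = 0
g13 = g8 AND g6 = 1 AND 1 = 1
g14 = g13 AND x5 = 1 AND 0 = 0

g5 = 1, g7 = 0, g12 = 0, g14 = 0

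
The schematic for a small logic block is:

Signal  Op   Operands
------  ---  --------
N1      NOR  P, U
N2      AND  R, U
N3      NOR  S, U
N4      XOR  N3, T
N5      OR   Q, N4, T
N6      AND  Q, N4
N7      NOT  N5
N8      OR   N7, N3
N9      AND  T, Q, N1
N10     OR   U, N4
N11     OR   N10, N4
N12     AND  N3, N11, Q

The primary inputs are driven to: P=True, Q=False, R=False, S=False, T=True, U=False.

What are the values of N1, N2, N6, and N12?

N1 = P NOR U = True NOR False = False
N2 = R AND U = False AND False = False
N3 = S NOR U = False NOR False = True
N4 = N3 XOR T = True XOR True = False
N6 = Q AND N4 = False AND False = False
N10 = U OR N4 = False OR False = False
N11 = N10 OR N4 = False OR False = False
N12 = N3 AND N11 AND Q = True AND False AND False = False

N1 = False  N2 = False  N6 = False  N12 = False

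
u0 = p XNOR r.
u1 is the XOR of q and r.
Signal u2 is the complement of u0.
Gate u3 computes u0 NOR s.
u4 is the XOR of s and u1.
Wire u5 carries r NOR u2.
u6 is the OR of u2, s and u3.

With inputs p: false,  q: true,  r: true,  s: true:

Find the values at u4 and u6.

u0 = p XNOR r = false XNOR true = false
u1 = q XOR r = true XOR true = false
u2 = NOT u0 = NOT false = true
u3 = u0 NOR s = false NOR true = false
u4 = s XOR u1 = true XOR false = true
u6 = u2 OR s OR u3 = true OR true OR false = true

u4 = true, u6 = true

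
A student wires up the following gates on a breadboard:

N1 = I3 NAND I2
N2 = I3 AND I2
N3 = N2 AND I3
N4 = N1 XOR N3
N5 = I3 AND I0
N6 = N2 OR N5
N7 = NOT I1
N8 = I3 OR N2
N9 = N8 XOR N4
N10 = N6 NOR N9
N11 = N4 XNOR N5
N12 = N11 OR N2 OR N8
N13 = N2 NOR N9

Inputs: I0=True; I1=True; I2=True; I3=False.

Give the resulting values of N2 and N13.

N2 = False, N13 = False

N1 = I3 NAND I2 = False NAND True = True
N2 = I3 AND I2 = False AND True = False
N3 = N2 AND I3 = False AND False = False
N4 = N1 XOR N3 = True XOR False = True
N8 = I3 OR N2 = False OR False = False
N9 = N8 XOR N4 = False XOR True = True
N13 = N2 NOR N9 = False NOR True = False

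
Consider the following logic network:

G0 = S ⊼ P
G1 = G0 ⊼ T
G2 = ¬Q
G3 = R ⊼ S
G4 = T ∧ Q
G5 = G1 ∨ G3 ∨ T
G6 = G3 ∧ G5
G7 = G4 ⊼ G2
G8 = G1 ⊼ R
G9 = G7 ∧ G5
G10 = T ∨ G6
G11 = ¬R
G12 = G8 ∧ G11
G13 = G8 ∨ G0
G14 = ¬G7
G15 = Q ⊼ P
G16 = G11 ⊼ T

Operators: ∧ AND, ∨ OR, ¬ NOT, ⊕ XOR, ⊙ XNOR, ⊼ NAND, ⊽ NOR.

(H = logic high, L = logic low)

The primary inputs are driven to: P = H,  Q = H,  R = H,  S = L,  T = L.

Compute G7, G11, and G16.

G2 = NOT Q = NOT H = L
G4 = T AND Q = L AND H = L
G7 = G4 NAND G2 = L NAND L = H
G11 = NOT R = NOT H = L
G16 = G11 NAND T = L NAND L = H

G7 = H, G11 = L, G16 = H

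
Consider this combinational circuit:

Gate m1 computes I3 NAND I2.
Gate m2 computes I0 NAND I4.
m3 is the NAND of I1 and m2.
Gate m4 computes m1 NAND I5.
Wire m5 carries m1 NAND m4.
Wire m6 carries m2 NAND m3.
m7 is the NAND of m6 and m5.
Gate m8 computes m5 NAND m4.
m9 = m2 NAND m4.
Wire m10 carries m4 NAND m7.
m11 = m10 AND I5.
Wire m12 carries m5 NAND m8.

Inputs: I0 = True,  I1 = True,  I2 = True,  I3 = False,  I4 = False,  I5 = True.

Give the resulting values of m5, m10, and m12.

m1 = I3 NAND I2 = False NAND True = True
m2 = I0 NAND I4 = True NAND False = True
m3 = I1 NAND m2 = True NAND True = False
m4 = m1 NAND I5 = True NAND True = False
m5 = m1 NAND m4 = True NAND False = True
m6 = m2 NAND m3 = True NAND False = True
m7 = m6 NAND m5 = True NAND True = False
m8 = m5 NAND m4 = True NAND False = True
m10 = m4 NAND m7 = False NAND False = True
m12 = m5 NAND m8 = True NAND True = False

m5 = True, m10 = True, m12 = False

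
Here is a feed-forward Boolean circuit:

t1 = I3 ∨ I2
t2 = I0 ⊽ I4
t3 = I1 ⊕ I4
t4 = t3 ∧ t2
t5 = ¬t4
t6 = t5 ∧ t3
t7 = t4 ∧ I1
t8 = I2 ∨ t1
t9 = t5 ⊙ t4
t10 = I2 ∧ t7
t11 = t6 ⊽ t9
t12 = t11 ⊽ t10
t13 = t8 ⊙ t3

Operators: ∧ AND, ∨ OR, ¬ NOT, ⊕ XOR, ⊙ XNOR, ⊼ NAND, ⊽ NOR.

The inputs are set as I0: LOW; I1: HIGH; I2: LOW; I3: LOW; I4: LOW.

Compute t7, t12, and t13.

t7 = HIGH, t12 = LOW, t13 = LOW

t1 = I3 OR I2 = LOW OR LOW = LOW
t2 = I0 NOR I4 = LOW NOR LOW = HIGH
t3 = I1 XOR I4 = HIGH XOR LOW = HIGH
t4 = t3 AND t2 = HIGH AND HIGH = HIGH
t5 = NOT t4 = NOT HIGH = LOW
t6 = t5 AND t3 = LOW AND HIGH = LOW
t7 = t4 AND I1 = HIGH AND HIGH = HIGH
t8 = I2 OR t1 = LOW OR LOW = LOW
t9 = t5 XNOR t4 = LOW XNOR HIGH = LOW
t10 = I2 AND t7 = LOW AND HIGH = LOW
t11 = t6 NOR t9 = LOW NOR LOW = HIGH
t12 = t11 NOR t10 = HIGH NOR LOW = LOW
t13 = t8 XNOR t3 = LOW XNOR HIGH = LOW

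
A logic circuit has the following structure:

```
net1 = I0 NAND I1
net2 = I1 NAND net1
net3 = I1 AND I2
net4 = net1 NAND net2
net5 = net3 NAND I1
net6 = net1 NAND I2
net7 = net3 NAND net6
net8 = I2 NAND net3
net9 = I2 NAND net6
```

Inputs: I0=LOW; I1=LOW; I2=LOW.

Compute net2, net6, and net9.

net1 = I0 NAND I1 = LOW NAND LOW = HIGH
net2 = I1 NAND net1 = LOW NAND HIGH = HIGH
net6 = net1 NAND I2 = HIGH NAND LOW = HIGH
net9 = I2 NAND net6 = LOW NAND HIGH = HIGH

net2 = HIGH, net6 = HIGH, net9 = HIGH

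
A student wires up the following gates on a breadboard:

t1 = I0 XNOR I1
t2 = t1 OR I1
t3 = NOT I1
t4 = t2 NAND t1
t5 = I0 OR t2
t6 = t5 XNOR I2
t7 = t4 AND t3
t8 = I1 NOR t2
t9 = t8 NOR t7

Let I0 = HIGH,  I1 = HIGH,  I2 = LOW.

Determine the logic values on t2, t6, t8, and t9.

t1 = I0 XNOR I1 = HIGH XNOR HIGH = HIGH
t2 = t1 OR I1 = HIGH OR HIGH = HIGH
t3 = NOT I1 = NOT HIGH = LOW
t4 = t2 NAND t1 = HIGH NAND HIGH = LOW
t5 = I0 OR t2 = HIGH OR HIGH = HIGH
t6 = t5 XNOR I2 = HIGH XNOR LOW = LOW
t7 = t4 AND t3 = LOW AND LOW = LOW
t8 = I1 NOR t2 = HIGH NOR HIGH = LOW
t9 = t8 NOR t7 = LOW NOR LOW = HIGH

t2 = HIGH  t6 = LOW  t8 = LOW  t9 = HIGH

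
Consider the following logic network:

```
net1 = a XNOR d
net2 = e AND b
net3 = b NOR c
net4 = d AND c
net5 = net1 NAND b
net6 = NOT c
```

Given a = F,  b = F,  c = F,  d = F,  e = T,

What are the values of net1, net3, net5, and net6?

net1 = T, net3 = T, net5 = T, net6 = T

net1 = a XNOR d = F XNOR F = T
net3 = b NOR c = F NOR F = T
net5 = net1 NAND b = T NAND F = T
net6 = NOT c = NOT F = T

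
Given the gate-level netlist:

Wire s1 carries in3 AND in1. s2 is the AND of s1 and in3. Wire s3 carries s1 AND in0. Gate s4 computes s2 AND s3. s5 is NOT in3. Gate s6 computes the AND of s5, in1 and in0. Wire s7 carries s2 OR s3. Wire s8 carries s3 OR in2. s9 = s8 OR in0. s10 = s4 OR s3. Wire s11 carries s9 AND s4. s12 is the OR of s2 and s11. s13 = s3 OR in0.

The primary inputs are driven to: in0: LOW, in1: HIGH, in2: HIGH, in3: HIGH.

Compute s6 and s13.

s1 = in3 AND in1 = HIGH AND HIGH = HIGH
s3 = s1 AND in0 = HIGH AND LOW = LOW
s5 = NOT in3 = NOT HIGH = LOW
s6 = s5 AND in1 AND in0 = LOW AND HIGH AND LOW = LOW
s13 = s3 OR in0 = LOW OR LOW = LOW

s6 = LOW; s13 = LOW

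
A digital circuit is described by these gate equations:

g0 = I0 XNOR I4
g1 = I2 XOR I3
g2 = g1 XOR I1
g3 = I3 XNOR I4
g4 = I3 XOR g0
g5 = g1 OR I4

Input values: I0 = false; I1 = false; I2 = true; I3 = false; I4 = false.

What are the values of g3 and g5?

g1 = I2 XOR I3 = true XOR false = true
g3 = I3 XNOR I4 = false XNOR false = true
g5 = g1 OR I4 = true OR false = true

g3 = true, g5 = true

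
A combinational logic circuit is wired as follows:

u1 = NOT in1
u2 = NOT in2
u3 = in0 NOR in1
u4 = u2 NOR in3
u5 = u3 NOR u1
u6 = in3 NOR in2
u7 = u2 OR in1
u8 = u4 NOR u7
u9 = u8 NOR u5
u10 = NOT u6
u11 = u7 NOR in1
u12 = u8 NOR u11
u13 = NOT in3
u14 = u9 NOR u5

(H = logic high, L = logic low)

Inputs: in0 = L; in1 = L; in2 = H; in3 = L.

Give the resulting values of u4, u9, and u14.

u1 = NOT in1 = NOT L = H
u2 = NOT in2 = NOT H = L
u3 = in0 NOR in1 = L NOR L = H
u4 = u2 NOR in3 = L NOR L = H
u5 = u3 NOR u1 = H NOR H = L
u7 = u2 OR in1 = L OR L = L
u8 = u4 NOR u7 = H NOR L = L
u9 = u8 NOR u5 = L NOR L = H
u14 = u9 NOR u5 = H NOR L = L

u4 = H, u9 = H, u14 = L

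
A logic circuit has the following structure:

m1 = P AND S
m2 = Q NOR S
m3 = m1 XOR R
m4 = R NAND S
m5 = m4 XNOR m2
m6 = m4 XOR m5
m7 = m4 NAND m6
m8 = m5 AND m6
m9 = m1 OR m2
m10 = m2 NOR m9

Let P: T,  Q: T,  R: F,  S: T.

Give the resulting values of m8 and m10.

m8 = F; m10 = F

m1 = P AND S = T AND T = T
m2 = Q NOR S = T NOR T = F
m4 = R NAND S = F NAND T = T
m5 = m4 XNOR m2 = T XNOR F = F
m6 = m4 XOR m5 = T XOR F = T
m8 = m5 AND m6 = F AND T = F
m9 = m1 OR m2 = T OR F = T
m10 = m2 NOR m9 = F NOR T = F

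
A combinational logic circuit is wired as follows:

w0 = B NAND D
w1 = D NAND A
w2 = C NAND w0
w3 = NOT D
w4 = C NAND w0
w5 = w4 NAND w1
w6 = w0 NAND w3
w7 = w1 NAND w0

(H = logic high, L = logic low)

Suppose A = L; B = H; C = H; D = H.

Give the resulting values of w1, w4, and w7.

w1 = H  w4 = H  w7 = H

w0 = B NAND D = H NAND H = L
w1 = D NAND A = H NAND L = H
w4 = C NAND w0 = H NAND L = H
w7 = w1 NAND w0 = H NAND L = H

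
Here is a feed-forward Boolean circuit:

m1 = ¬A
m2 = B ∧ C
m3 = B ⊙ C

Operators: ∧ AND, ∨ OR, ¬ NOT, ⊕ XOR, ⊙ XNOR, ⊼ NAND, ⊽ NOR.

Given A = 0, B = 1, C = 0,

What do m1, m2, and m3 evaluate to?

m1 = NOT A = NOT 0 = 1
m2 = B AND C = 1 AND 0 = 0
m3 = B XNOR C = 1 XNOR 0 = 0

m1 = 1, m2 = 0, m3 = 0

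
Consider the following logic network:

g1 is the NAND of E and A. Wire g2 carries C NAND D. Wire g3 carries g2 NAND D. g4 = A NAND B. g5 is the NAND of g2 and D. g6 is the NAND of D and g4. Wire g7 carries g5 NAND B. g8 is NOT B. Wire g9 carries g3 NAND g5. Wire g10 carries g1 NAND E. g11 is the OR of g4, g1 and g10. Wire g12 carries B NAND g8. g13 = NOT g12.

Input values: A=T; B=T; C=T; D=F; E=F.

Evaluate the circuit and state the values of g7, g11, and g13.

g7 = F  g11 = T  g13 = F

g1 = E NAND A = F NAND T = T
g2 = C NAND D = T NAND F = T
g4 = A NAND B = T NAND T = F
g5 = g2 NAND D = T NAND F = T
g7 = g5 NAND B = T NAND T = F
g8 = NOT B = NOT T = F
g10 = g1 NAND E = T NAND F = T
g11 = g4 OR g1 OR g10 = F OR T OR T = T
g12 = B NAND g8 = T NAND F = T
g13 = NOT g12 = NOT T = F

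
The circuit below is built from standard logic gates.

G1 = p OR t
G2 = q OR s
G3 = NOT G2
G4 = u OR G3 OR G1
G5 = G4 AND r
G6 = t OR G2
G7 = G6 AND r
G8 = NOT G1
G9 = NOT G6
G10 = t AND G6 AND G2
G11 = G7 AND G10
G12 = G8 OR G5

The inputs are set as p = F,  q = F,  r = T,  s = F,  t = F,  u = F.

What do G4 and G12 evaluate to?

G4 = T  G12 = T

G1 = p OR t = F OR F = F
G2 = q OR s = F OR F = F
G3 = NOT G2 = NOT F = T
G4 = u OR G3 OR G1 = F OR T OR F = T
G5 = G4 AND r = T AND T = T
G8 = NOT G1 = NOT F = T
G12 = G8 OR G5 = T OR T = T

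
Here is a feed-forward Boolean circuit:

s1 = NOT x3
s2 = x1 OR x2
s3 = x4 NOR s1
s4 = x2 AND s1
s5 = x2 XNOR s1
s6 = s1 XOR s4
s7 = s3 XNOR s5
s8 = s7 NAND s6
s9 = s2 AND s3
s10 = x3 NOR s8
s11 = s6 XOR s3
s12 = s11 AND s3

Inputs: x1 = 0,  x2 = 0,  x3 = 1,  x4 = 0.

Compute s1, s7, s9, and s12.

s1 = NOT x3 = NOT 1 = 0
s2 = x1 OR x2 = 0 OR 0 = 0
s3 = x4 NOR s1 = 0 NOR 0 = 1
s4 = x2 AND s1 = 0 AND 0 = 0
s5 = x2 XNOR s1 = 0 XNOR 0 = 1
s6 = s1 XOR s4 = 0 XOR 0 = 0
s7 = s3 XNOR s5 = 1 XNOR 1 = 1
s9 = s2 AND s3 = 0 AND 1 = 0
s11 = s6 XOR s3 = 0 XOR 1 = 1
s12 = s11 AND s3 = 1 AND 1 = 1

s1 = 0, s7 = 1, s9 = 0, s12 = 1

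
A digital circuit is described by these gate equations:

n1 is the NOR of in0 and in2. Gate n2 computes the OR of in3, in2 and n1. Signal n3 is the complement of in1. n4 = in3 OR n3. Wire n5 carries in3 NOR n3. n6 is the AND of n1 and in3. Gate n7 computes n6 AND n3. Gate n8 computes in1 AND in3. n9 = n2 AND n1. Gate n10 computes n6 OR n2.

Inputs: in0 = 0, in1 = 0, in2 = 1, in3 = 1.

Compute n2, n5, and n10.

n2 = 1  n5 = 0  n10 = 1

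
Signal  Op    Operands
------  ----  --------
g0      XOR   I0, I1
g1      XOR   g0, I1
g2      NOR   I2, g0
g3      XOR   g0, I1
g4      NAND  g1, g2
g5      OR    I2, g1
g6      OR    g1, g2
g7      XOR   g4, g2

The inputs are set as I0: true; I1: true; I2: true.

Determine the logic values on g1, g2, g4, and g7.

g0 = I0 XOR I1 = true XOR true = false
g1 = g0 XOR I1 = false XOR true = true
g2 = I2 NOR g0 = true NOR false = false
g4 = g1 NAND g2 = true NAND false = true
g7 = g4 XOR g2 = true XOR false = true

g1 = true, g2 = false, g4 = true, g7 = true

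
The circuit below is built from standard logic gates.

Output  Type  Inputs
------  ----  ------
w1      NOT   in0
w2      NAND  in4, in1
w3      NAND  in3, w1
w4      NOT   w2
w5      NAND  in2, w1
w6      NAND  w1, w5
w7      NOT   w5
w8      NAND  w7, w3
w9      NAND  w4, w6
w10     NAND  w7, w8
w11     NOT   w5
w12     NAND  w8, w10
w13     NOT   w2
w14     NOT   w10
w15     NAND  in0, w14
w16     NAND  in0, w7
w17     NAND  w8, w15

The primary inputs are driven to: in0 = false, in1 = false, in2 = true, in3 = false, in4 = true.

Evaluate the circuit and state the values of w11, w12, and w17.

w1 = NOT in0 = NOT false = true
w3 = in3 NAND w1 = false NAND true = true
w5 = in2 NAND w1 = true NAND true = false
w7 = NOT w5 = NOT false = true
w8 = w7 NAND w3 = true NAND true = false
w10 = w7 NAND w8 = true NAND false = true
w11 = NOT w5 = NOT false = true
w12 = w8 NAND w10 = false NAND true = true
w14 = NOT w10 = NOT true = false
w15 = in0 NAND w14 = false NAND false = true
w17 = w8 NAND w15 = false NAND true = true

w11 = true  w12 = true  w17 = true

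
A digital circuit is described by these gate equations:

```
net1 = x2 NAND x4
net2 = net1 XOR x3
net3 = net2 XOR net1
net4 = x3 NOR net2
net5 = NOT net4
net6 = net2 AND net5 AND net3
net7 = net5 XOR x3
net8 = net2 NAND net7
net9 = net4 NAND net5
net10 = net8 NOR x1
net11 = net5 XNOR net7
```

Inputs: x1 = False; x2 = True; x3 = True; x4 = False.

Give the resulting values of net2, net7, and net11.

net2 = False; net7 = False; net11 = False

net1 = x2 NAND x4 = True NAND False = True
net2 = net1 XOR x3 = True XOR True = False
net4 = x3 NOR net2 = True NOR False = False
net5 = NOT net4 = NOT False = True
net7 = net5 XOR x3 = True XOR True = False
net11 = net5 XNOR net7 = True XNOR False = False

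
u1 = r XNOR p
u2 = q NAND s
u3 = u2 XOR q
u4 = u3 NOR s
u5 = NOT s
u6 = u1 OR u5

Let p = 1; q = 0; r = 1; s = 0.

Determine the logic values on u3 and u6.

u3 = 1, u6 = 1

u1 = r XNOR p = 1 XNOR 1 = 1
u2 = q NAND s = 0 NAND 0 = 1
u3 = u2 XOR q = 1 XOR 0 = 1
u5 = NOT s = NOT 0 = 1
u6 = u1 OR u5 = 1 OR 1 = 1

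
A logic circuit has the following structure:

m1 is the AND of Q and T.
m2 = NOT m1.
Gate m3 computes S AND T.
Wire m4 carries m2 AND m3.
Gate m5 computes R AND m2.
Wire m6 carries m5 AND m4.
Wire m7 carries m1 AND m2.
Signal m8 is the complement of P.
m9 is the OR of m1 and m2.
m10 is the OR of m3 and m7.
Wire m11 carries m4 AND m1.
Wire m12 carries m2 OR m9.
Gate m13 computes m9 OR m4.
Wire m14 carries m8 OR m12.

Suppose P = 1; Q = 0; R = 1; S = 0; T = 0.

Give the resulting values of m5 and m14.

m1 = Q AND T = 0 AND 0 = 0
m2 = NOT m1 = NOT 0 = 1
m5 = R AND m2 = 1 AND 1 = 1
m8 = NOT P = NOT 1 = 0
m9 = m1 OR m2 = 0 OR 1 = 1
m12 = m2 OR m9 = 1 OR 1 = 1
m14 = m8 OR m12 = 0 OR 1 = 1

m5 = 1  m14 = 1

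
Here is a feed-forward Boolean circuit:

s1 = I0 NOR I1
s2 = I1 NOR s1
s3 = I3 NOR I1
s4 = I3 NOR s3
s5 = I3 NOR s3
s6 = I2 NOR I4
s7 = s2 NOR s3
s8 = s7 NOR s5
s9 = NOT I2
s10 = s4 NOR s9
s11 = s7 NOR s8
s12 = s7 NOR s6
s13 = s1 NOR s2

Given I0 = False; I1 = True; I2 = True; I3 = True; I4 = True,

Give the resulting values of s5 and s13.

s1 = I0 NOR I1 = False NOR True = False
s2 = I1 NOR s1 = True NOR False = False
s3 = I3 NOR I1 = True NOR True = False
s5 = I3 NOR s3 = True NOR False = False
s13 = s1 NOR s2 = False NOR False = True

s5 = False  s13 = True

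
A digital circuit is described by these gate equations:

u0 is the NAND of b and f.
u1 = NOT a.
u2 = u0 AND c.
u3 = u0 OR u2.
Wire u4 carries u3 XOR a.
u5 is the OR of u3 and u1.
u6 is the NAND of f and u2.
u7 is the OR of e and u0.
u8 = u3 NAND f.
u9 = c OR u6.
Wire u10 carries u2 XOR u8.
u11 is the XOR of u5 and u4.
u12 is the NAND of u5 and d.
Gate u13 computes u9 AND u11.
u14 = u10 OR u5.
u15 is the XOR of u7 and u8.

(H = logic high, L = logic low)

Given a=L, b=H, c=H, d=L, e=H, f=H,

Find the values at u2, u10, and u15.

u2 = L, u10 = H, u15 = L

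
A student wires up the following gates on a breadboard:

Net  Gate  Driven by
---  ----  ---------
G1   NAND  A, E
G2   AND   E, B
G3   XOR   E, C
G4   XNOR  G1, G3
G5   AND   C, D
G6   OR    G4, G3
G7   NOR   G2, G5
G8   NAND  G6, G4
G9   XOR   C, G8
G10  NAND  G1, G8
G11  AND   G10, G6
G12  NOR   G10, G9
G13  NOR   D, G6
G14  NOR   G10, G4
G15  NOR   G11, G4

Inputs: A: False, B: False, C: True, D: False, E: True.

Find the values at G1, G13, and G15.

G1 = A NAND E = False NAND True = True
G3 = E XOR C = True XOR True = False
G4 = G1 XNOR G3 = True XNOR False = False
G6 = G4 OR G3 = False OR False = False
G8 = G6 NAND G4 = False NAND False = True
G10 = G1 NAND G8 = True NAND True = False
G11 = G10 AND G6 = False AND False = False
G13 = D NOR G6 = False NOR False = True
G15 = G11 NOR G4 = False NOR False = True

G1 = True, G13 = True, G15 = True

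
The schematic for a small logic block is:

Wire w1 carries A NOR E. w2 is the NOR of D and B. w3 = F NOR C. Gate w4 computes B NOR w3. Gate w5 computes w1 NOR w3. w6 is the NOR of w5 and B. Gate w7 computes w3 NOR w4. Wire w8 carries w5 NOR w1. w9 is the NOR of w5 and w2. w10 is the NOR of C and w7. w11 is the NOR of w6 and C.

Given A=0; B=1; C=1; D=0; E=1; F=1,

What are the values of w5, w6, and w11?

w5 = 1  w6 = 0  w11 = 0

w1 = A NOR E = 0 NOR 1 = 0
w3 = F NOR C = 1 NOR 1 = 0
w5 = w1 NOR w3 = 0 NOR 0 = 1
w6 = w5 NOR B = 1 NOR 1 = 0
w11 = w6 NOR C = 0 NOR 1 = 0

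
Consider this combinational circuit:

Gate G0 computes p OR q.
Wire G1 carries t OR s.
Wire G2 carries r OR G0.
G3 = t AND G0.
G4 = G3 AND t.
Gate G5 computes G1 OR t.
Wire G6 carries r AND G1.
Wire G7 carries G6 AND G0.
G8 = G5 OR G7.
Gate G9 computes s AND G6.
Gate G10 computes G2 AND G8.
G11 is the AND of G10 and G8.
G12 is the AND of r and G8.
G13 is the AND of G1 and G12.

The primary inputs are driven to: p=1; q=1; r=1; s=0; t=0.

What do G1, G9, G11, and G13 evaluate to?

G1 = 0, G9 = 0, G11 = 0, G13 = 0

G0 = p OR q = 1 OR 1 = 1
G1 = t OR s = 0 OR 0 = 0
G2 = r OR G0 = 1 OR 1 = 1
G5 = G1 OR t = 0 OR 0 = 0
G6 = r AND G1 = 1 AND 0 = 0
G7 = G6 AND G0 = 0 AND 1 = 0
G8 = G5 OR G7 = 0 OR 0 = 0
G9 = s AND G6 = 0 AND 0 = 0
G10 = G2 AND G8 = 1 AND 0 = 0
G11 = G10 AND G8 = 0 AND 0 = 0
G12 = r AND G8 = 1 AND 0 = 0
G13 = G1 AND G12 = 0 AND 0 = 0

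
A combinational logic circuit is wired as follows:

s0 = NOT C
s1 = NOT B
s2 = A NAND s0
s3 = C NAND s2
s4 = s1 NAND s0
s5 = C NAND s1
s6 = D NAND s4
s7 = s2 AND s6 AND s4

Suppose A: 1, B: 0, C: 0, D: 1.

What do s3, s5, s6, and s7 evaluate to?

s3 = 1; s5 = 1; s6 = 1; s7 = 0

s0 = NOT C = NOT 0 = 1
s1 = NOT B = NOT 0 = 1
s2 = A NAND s0 = 1 NAND 1 = 0
s3 = C NAND s2 = 0 NAND 0 = 1
s4 = s1 NAND s0 = 1 NAND 1 = 0
s5 = C NAND s1 = 0 NAND 1 = 1
s6 = D NAND s4 = 1 NAND 0 = 1
s7 = s2 AND s6 AND s4 = 0 AND 1 AND 0 = 0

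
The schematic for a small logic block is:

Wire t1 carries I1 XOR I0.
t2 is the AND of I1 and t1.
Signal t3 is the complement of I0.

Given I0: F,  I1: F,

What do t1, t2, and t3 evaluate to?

t1 = I1 XOR I0 = F XOR F = F
t2 = I1 AND t1 = F AND F = F
t3 = NOT I0 = NOT F = T

t1 = F; t2 = F; t3 = T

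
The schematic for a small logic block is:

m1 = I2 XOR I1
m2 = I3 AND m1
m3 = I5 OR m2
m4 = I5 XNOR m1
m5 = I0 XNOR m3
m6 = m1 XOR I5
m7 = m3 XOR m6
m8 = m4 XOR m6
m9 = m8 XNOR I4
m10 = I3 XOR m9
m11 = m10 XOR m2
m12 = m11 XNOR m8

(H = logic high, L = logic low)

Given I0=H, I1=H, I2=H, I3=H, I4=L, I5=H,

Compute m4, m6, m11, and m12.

m4 = L  m6 = H  m11 = H  m12 = H

m1 = I2 XOR I1 = H XOR H = L
m2 = I3 AND m1 = H AND L = L
m4 = I5 XNOR m1 = H XNOR L = L
m6 = m1 XOR I5 = L XOR H = H
m8 = m4 XOR m6 = L XOR H = H
m9 = m8 XNOR I4 = H XNOR L = L
m10 = I3 XOR m9 = H XOR L = H
m11 = m10 XOR m2 = H XOR L = H
m12 = m11 XNOR m8 = H XNOR H = H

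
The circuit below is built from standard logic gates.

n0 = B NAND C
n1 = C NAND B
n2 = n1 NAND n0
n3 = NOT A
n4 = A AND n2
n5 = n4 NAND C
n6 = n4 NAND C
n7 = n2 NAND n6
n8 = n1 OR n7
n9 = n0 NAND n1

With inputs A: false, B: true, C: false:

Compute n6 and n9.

n6 = true, n9 = false

n0 = B NAND C = true NAND false = true
n1 = C NAND B = false NAND true = true
n2 = n1 NAND n0 = true NAND true = false
n4 = A AND n2 = false AND false = false
n6 = n4 NAND C = false NAND false = true
n9 = n0 NAND n1 = true NAND true = false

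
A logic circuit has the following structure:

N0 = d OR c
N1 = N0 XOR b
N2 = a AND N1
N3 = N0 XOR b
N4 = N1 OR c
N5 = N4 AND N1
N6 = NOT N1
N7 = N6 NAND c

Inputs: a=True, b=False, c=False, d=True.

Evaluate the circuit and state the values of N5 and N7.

N5 = True; N7 = True

N0 = d OR c = True OR False = True
N1 = N0 XOR b = True XOR False = True
N4 = N1 OR c = True OR False = True
N5 = N4 AND N1 = True AND True = True
N6 = NOT N1 = NOT True = False
N7 = N6 NAND c = False NAND False = True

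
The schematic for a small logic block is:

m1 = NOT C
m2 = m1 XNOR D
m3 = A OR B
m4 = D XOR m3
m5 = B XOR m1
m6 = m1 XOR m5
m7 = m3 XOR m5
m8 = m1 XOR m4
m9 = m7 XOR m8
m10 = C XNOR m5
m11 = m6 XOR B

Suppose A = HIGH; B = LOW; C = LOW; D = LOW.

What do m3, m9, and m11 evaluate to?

m3 = HIGH, m9 = LOW, m11 = LOW

m1 = NOT C = NOT LOW = HIGH
m3 = A OR B = HIGH OR LOW = HIGH
m4 = D XOR m3 = LOW XOR HIGH = HIGH
m5 = B XOR m1 = LOW XOR HIGH = HIGH
m6 = m1 XOR m5 = HIGH XOR HIGH = LOW
m7 = m3 XOR m5 = HIGH XOR HIGH = LOW
m8 = m1 XOR m4 = HIGH XOR HIGH = LOW
m9 = m7 XOR m8 = LOW XOR LOW = LOW
m11 = m6 XOR B = LOW XOR LOW = LOW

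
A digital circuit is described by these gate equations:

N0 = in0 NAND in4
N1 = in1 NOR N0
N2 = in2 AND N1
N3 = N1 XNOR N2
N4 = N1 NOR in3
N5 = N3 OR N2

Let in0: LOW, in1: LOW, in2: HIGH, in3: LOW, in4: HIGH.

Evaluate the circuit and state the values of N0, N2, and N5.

N0 = in0 NAND in4 = LOW NAND HIGH = HIGH
N1 = in1 NOR N0 = LOW NOR HIGH = LOW
N2 = in2 AND N1 = HIGH AND LOW = LOW
N3 = N1 XNOR N2 = LOW XNOR LOW = HIGH
N5 = N3 OR N2 = HIGH OR LOW = HIGH

N0 = HIGH, N2 = LOW, N5 = HIGH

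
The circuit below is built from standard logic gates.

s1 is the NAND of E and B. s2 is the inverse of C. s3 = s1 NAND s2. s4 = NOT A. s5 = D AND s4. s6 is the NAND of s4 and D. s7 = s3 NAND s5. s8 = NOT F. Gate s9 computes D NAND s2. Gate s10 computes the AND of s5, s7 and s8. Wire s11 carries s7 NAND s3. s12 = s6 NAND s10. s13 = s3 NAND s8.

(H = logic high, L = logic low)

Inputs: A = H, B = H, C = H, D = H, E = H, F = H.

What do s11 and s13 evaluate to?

s1 = E NAND B = H NAND H = L
s2 = NOT C = NOT H = L
s3 = s1 NAND s2 = L NAND L = H
s4 = NOT A = NOT H = L
s5 = D AND s4 = H AND L = L
s7 = s3 NAND s5 = H NAND L = H
s8 = NOT F = NOT H = L
s11 = s7 NAND s3 = H NAND H = L
s13 = s3 NAND s8 = H NAND L = H

s11 = L, s13 = H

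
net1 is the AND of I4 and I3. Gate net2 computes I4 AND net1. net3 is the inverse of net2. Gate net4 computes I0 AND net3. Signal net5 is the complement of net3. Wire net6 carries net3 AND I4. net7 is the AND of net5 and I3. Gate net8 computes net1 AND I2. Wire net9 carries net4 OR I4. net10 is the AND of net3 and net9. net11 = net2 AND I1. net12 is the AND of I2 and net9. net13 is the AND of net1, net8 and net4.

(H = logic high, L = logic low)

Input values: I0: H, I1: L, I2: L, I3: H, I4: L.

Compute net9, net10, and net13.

net9 = H  net10 = H  net13 = L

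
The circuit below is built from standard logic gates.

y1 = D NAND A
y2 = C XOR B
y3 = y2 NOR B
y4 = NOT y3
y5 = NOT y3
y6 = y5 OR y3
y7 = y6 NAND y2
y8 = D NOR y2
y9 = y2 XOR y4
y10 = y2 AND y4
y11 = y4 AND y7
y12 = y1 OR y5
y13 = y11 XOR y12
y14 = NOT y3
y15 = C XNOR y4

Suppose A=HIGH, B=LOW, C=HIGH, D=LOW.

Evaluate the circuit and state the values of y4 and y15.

y4 = HIGH  y15 = HIGH

y2 = C XOR B = HIGH XOR LOW = HIGH
y3 = y2 NOR B = HIGH NOR LOW = LOW
y4 = NOT y3 = NOT LOW = HIGH
y15 = C XNOR y4 = HIGH XNOR HIGH = HIGH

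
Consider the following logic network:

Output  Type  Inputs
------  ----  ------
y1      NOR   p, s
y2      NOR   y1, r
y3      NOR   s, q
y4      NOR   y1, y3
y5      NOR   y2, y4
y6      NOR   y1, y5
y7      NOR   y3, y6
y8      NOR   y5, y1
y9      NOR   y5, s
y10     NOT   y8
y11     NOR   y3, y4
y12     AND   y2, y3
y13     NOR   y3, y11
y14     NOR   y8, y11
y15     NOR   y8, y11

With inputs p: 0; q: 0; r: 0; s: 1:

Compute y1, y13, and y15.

y1 = p NOR s = 0 NOR 1 = 0
y2 = y1 NOR r = 0 NOR 0 = 1
y3 = s NOR q = 1 NOR 0 = 0
y4 = y1 NOR y3 = 0 NOR 0 = 1
y5 = y2 NOR y4 = 1 NOR 1 = 0
y8 = y5 NOR y1 = 0 NOR 0 = 1
y11 = y3 NOR y4 = 0 NOR 1 = 0
y13 = y3 NOR y11 = 0 NOR 0 = 1
y15 = y8 NOR y11 = 1 NOR 0 = 0

y1 = 0, y13 = 1, y15 = 0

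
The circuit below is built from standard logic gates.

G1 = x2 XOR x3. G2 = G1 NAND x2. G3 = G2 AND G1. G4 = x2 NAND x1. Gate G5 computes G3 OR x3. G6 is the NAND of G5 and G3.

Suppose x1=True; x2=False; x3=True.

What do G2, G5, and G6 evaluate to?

G2 = True, G5 = True, G6 = False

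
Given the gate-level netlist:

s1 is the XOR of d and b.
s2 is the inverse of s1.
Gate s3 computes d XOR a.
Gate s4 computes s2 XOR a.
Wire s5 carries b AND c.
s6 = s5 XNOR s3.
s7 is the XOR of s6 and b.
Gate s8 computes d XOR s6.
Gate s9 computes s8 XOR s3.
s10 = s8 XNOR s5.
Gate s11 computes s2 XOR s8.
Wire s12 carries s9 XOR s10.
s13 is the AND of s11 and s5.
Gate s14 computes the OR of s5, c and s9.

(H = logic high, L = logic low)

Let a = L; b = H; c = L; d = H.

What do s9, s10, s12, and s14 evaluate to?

s9 = L, s10 = L, s12 = L, s14 = L

s3 = d XOR a = H XOR L = H
s5 = b AND c = H AND L = L
s6 = s5 XNOR s3 = L XNOR H = L
s8 = d XOR s6 = H XOR L = H
s9 = s8 XOR s3 = H XOR H = L
s10 = s8 XNOR s5 = H XNOR L = L
s12 = s9 XOR s10 = L XOR L = L
s14 = s5 OR c OR s9 = L OR L OR L = L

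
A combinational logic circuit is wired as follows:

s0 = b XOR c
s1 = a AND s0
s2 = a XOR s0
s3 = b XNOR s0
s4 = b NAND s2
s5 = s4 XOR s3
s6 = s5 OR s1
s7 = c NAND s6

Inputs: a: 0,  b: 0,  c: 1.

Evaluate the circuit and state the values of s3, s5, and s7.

s3 = 0, s5 = 1, s7 = 0

s0 = b XOR c = 0 XOR 1 = 1
s1 = a AND s0 = 0 AND 1 = 0
s2 = a XOR s0 = 0 XOR 1 = 1
s3 = b XNOR s0 = 0 XNOR 1 = 0
s4 = b NAND s2 = 0 NAND 1 = 1
s5 = s4 XOR s3 = 1 XOR 0 = 1
s6 = s5 OR s1 = 1 OR 0 = 1
s7 = c NAND s6 = 1 NAND 1 = 0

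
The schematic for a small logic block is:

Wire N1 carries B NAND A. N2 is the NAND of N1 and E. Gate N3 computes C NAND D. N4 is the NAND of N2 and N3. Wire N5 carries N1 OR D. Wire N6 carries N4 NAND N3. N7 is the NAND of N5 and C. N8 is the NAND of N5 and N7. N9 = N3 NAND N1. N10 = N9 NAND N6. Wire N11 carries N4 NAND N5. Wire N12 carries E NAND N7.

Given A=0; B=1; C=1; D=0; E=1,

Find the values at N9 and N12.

N9 = 0, N12 = 1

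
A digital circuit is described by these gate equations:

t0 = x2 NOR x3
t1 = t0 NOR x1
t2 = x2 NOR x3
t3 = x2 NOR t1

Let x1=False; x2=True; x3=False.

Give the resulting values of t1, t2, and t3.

t1 = True  t2 = False  t3 = False

t0 = x2 NOR x3 = True NOR False = False
t1 = t0 NOR x1 = False NOR False = True
t2 = x2 NOR x3 = True NOR False = False
t3 = x2 NOR t1 = True NOR True = False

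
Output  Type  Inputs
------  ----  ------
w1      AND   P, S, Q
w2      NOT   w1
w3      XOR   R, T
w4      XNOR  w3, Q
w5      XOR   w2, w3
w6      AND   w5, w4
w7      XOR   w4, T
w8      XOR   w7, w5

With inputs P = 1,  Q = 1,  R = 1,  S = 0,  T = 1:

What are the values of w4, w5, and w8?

w4 = 0; w5 = 1; w8 = 0

w1 = P AND S AND Q = 1 AND 0 AND 1 = 0
w2 = NOT w1 = NOT 0 = 1
w3 = R XOR T = 1 XOR 1 = 0
w4 = w3 XNOR Q = 0 XNOR 1 = 0
w5 = w2 XOR w3 = 1 XOR 0 = 1
w7 = w4 XOR T = 0 XOR 1 = 1
w8 = w7 XOR w5 = 1 XOR 1 = 0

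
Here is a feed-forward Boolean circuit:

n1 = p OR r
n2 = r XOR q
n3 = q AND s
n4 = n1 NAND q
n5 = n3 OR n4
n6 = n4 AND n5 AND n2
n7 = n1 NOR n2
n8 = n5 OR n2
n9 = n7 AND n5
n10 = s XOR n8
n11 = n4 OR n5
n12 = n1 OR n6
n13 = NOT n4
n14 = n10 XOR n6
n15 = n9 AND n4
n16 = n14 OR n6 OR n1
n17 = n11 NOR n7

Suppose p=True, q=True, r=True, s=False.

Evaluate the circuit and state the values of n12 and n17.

n12 = True, n17 = True

n1 = p OR r = True OR True = True
n2 = r XOR q = True XOR True = False
n3 = q AND s = True AND False = False
n4 = n1 NAND q = True NAND True = False
n5 = n3 OR n4 = False OR False = False
n6 = n4 AND n5 AND n2 = False AND False AND False = False
n7 = n1 NOR n2 = True NOR False = False
n11 = n4 OR n5 = False OR False = False
n12 = n1 OR n6 = True OR False = True
n17 = n11 NOR n7 = False NOR False = True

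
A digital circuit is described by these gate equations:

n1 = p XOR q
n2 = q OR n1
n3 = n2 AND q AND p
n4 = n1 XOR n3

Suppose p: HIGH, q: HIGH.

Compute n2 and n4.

n2 = HIGH  n4 = HIGH

n1 = p XOR q = HIGH XOR HIGH = LOW
n2 = q OR n1 = HIGH OR LOW = HIGH
n3 = n2 AND q AND p = HIGH AND HIGH AND HIGH = HIGH
n4 = n1 XOR n3 = LOW XOR HIGH = HIGH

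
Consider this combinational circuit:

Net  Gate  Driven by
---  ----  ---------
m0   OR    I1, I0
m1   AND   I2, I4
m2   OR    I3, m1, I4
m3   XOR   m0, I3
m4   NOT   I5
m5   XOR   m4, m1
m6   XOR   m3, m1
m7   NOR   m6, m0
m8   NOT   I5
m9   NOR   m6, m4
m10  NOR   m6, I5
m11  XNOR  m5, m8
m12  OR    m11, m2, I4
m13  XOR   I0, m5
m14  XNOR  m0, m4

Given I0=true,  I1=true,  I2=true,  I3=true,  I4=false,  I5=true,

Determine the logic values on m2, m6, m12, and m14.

m2 = true  m6 = false  m12 = true  m14 = false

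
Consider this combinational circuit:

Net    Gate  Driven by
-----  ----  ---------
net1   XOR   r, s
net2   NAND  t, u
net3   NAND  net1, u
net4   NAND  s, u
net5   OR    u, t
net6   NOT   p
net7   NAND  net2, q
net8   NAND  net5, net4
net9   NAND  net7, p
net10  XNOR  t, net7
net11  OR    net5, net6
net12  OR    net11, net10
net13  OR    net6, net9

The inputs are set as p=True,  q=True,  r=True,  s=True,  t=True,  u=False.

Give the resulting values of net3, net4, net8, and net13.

net3 = True, net4 = True, net8 = False, net13 = True

net1 = r XOR s = True XOR True = False
net2 = t NAND u = True NAND False = True
net3 = net1 NAND u = False NAND False = True
net4 = s NAND u = True NAND False = True
net5 = u OR t = False OR True = True
net6 = NOT p = NOT True = False
net7 = net2 NAND q = True NAND True = False
net8 = net5 NAND net4 = True NAND True = False
net9 = net7 NAND p = False NAND True = True
net13 = net6 OR net9 = False OR True = True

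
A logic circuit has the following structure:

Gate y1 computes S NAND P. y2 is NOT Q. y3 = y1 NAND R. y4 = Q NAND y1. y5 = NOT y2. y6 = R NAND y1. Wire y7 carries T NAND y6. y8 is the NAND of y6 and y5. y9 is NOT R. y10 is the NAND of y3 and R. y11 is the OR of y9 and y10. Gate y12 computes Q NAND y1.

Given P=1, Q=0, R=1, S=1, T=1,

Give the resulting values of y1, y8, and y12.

y1 = S NAND P = 1 NAND 1 = 0
y2 = NOT Q = NOT 0 = 1
y5 = NOT y2 = NOT 1 = 0
y6 = R NAND y1 = 1 NAND 0 = 1
y8 = y6 NAND y5 = 1 NAND 0 = 1
y12 = Q NAND y1 = 0 NAND 0 = 1

y1 = 0, y8 = 1, y12 = 1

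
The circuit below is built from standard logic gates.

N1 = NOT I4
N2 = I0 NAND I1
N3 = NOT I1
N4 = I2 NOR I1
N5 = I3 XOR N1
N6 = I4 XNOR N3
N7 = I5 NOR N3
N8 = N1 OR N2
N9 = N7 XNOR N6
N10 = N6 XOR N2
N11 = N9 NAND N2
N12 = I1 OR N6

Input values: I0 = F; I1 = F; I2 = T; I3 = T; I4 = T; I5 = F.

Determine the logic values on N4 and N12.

N3 = NOT I1 = NOT F = T
N4 = I2 NOR I1 = T NOR F = F
N6 = I4 XNOR N3 = T XNOR T = T
N12 = I1 OR N6 = F OR T = T

N4 = F, N12 = T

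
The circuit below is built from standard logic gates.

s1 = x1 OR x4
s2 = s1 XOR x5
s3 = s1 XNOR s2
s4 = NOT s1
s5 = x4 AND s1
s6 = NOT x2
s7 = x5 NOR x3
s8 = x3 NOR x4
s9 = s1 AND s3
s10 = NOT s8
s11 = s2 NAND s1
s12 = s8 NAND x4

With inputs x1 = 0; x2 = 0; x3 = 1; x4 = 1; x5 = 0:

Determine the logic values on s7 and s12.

s7 = 0  s12 = 1

s7 = x5 NOR x3 = 0 NOR 1 = 0
s8 = x3 NOR x4 = 1 NOR 1 = 0
s12 = s8 NAND x4 = 0 NAND 1 = 1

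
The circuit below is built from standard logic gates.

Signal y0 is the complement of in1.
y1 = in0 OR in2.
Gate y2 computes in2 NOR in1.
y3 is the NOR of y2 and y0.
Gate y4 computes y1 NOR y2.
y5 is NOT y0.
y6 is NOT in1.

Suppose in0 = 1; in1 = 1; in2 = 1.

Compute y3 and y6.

y3 = 1; y6 = 0

y0 = NOT in1 = NOT 1 = 0
y2 = in2 NOR in1 = 1 NOR 1 = 0
y3 = y2 NOR y0 = 0 NOR 0 = 1
y6 = NOT in1 = NOT 1 = 0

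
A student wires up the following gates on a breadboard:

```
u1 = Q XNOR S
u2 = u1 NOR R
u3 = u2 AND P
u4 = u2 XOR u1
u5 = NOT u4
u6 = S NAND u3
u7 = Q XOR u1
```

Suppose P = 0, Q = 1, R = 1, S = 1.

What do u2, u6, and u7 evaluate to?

u1 = Q XNOR S = 1 XNOR 1 = 1
u2 = u1 NOR R = 1 NOR 1 = 0
u3 = u2 AND P = 0 AND 0 = 0
u6 = S NAND u3 = 1 NAND 0 = 1
u7 = Q XOR u1 = 1 XOR 1 = 0

u2 = 0, u6 = 1, u7 = 0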